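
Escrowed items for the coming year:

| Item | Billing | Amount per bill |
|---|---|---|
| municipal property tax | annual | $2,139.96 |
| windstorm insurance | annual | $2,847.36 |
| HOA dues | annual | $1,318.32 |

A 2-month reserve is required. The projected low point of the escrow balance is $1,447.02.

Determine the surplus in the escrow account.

Municipal property tax — $2,139.96/yr
Windstorm insurance — $2,847.36/yr
HOA dues — $1,318.32/yr
Total per year = $2,139.96 + $2,847.36 + $1,318.32 = $6,305.64
Per month = $6,305.64 / 12 = $525.47
Required reserve = 2 × $525.47 = $1,050.94
Excess over cushion: $1,447.02 − $1,050.94 = $396.08

$396.08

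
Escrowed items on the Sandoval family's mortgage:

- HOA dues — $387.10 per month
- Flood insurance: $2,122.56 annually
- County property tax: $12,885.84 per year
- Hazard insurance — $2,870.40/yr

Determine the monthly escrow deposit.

$1,877.00

HOA dues — $387.10 × 12 = $4,645.20 per year
Flood insurance — $2,122.56 per year
County property tax — $12,885.84 per year
Hazard insurance — $2,870.40 per year
Combined annual = $22,524.00
Monthly escrow = $22,524.00 ÷ 12 = $1,877.00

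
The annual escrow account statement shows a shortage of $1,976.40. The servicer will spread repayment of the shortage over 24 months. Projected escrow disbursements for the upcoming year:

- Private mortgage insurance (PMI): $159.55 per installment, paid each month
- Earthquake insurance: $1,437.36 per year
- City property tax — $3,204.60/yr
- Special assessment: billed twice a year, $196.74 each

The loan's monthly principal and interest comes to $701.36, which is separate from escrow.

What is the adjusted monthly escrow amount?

$661.52

Private mortgage insurance (PMI) = $159.55 × 12 = $1,914.60
Earthquake insurance = $1,437.36
City property tax = $3,204.60
Special assessment = $196.74 × 2 = $393.48
Combined annual = $6,950.04
Monthly = $6,950.04 ÷ 12 = $579.17
Monthly shortage recovery: $1,976.40 ÷ 24 = $82.35
Adjusted monthly = $579.17 + $82.35 = $661.52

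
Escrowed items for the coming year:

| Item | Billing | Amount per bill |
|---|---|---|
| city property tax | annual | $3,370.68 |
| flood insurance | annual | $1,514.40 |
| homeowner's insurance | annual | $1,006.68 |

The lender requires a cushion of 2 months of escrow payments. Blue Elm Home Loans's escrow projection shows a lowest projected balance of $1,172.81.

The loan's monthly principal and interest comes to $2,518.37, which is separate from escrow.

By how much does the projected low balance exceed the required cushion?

$190.85

City property tax — $3,370.68/yr
Flood insurance — $1,514.40/yr
Homeowner's insurance — $1,006.68/yr
Total annual escrow = $3,370.68 + $1,514.40 + $1,006.68 = $5,891.76
Base monthly escrow = $5,891.76 ÷ 12 = $490.98
Required reserve = 2 × $490.98 = $981.96
Excess over cushion: $1,172.81 − $981.96 = $190.85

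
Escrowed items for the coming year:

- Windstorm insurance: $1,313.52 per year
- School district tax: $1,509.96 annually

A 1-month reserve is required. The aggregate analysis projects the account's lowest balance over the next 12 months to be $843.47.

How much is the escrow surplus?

$608.18

Windstorm insurance: $1,313.52
School district tax: $1,509.96
Total annual escrow = $2,823.48
Per month = $2,823.48 / 12 = $235.29
Required cushion = 1 × $235.29 = $235.29
Surplus = $843.47 − $235.29 = $608.18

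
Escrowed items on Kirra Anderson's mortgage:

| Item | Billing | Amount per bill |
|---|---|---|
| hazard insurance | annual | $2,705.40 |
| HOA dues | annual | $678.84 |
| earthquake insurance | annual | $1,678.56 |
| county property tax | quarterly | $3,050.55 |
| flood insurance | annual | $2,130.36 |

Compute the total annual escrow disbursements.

Hazard insurance: $2,705.40
HOA dues: $678.84
Earthquake insurance: $1,678.56
County property tax: $3,050.55 × 4 = $12,202.20
Flood insurance: $2,130.36
Total annual escrow = $2,705.40 + $678.84 + $1,678.56 + $12,202.20 + $2,130.36 = $19,395.36

$19,395.36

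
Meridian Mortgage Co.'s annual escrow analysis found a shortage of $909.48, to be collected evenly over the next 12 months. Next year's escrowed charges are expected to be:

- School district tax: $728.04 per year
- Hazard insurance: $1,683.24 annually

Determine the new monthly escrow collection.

School district tax: $728.04 annually
Hazard insurance: $1,683.24 annually
Yearly total = $728.04 + $1,683.24 = $2,411.28
Per month = $2,411.28 / 12 = $200.94
Shortage spread = $909.48 ÷ 12 = $75.79/mo
Adjusted monthly = $200.94 + $75.79 = $276.73

$276.73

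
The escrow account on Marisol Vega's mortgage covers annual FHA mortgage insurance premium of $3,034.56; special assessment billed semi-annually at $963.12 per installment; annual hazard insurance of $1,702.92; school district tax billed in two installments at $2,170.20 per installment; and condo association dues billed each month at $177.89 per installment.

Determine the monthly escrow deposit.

$1,094.90

FHA mortgage insurance premium: $3,034.56 annually
Special assessment: $963.12 × 2 = $1,926.24 annually
Hazard insurance: $1,702.92 annually
School district tax: $2,170.20 × 2 = $4,340.40 annually
Condo association dues: $177.89 × 12 = $2,134.68 annually
Yearly total = $3,034.56 + $1,926.24 + $1,702.92 + $4,340.40 + $2,134.68 = $13,138.80
Base monthly escrow = $13,138.80 / 12 = $1,094.90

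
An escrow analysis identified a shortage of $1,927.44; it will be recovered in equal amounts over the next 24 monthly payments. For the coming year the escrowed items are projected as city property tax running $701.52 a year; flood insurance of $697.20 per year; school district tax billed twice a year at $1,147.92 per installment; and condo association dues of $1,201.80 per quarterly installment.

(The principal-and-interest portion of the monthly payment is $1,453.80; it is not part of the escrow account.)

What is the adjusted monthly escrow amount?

City property tax — $701.52
Flood insurance — $697.20
School district tax — $1,147.92 × 2 = $2,295.84
Condo association dues — $1,201.80 × 4 = $4,807.20
Annual escrow total = $701.52 + $697.20 + $2,295.84 + $4,807.20 = $8,501.76
Per month = $8,501.76 / 12 = $708.48
Monthly shortage recovery: $1,927.44 / 24 = $80.31
Adjusted monthly = $708.48 + $80.31 = $788.79

$788.79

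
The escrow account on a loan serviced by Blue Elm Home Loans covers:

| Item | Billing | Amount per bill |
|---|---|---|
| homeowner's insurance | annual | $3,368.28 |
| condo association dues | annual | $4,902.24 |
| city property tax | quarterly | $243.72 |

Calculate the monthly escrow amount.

$770.45

Homeowner's insurance: $3,368.28
Condo association dues: $4,902.24
City property tax: $243.72 × 4 = $974.88
Total per year = $3,368.28 + $4,902.24 + $974.88 = $9,245.40
Monthly = $9,245.40 / 12 = $770.45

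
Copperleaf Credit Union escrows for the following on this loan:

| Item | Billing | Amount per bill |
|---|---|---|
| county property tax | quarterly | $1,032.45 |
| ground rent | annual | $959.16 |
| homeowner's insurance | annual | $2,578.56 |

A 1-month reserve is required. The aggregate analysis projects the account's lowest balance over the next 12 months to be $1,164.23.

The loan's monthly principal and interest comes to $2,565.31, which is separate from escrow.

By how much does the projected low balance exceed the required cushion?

County property tax — $1,032.45 × 4 = $4,129.80 annually
Ground rent — $959.16 annually
Homeowner's insurance — $2,578.56 annually
Annual escrow total = $4,129.80 + $959.16 + $2,578.56 = $7,667.52
Monthly escrow = $7,667.52 / 12 = $638.96
Cushion = 1 × $638.96 = $638.96
Excess over cushion: $1,164.23 − $638.96 = $525.27

$525.27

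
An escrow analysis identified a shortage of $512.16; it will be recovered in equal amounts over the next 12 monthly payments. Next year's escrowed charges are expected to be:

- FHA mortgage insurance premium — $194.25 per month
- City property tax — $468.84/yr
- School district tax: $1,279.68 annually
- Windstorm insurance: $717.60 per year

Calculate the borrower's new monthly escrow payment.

FHA mortgage insurance premium = $194.25 × 12 = $2,331.00 annually
City property tax = $468.84 annually
School district tax = $1,279.68 annually
Windstorm insurance = $717.60 annually
Total per year = $2,331.00 + $468.84 + $1,279.68 + $717.60 = $4,797.12
Monthly = $4,797.12 ÷ 12 = $399.76
Shortage per month = $512.16 ÷ 12 = $42.68
New monthly escrow = $399.76 + $42.68 = $442.44

$442.44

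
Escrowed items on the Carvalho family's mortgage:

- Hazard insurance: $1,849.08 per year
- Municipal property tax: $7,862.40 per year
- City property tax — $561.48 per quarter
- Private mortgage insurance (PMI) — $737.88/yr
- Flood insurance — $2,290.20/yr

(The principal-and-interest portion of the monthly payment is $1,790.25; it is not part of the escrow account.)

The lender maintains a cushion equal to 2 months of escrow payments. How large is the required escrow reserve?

Hazard insurance — $1,849.08 per year
Municipal property tax — $7,862.40 per year
City property tax — $561.48 × 4 = $2,245.92 per year
Private mortgage insurance (PMI) — $737.88 per year
Flood insurance — $2,290.20 per year
Yearly total = $14,985.48
Base monthly escrow = $14,985.48 ÷ 12 = $1,248.79
Required cushion = 2 × $1,248.79 = $2,497.58

$2,497.58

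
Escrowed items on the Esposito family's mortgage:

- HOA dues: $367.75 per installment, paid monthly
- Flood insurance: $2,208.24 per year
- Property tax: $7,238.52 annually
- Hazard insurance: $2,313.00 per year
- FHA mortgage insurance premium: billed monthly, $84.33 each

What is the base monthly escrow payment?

HOA dues — $367.75 × 12 = $4,413.00
Flood insurance — $2,208.24
Property tax — $7,238.52
Hazard insurance — $2,313.00
FHA mortgage insurance premium — $84.33 × 12 = $1,011.96
Annual escrow total = $4,413.00 + $2,208.24 + $7,238.52 + $2,313.00 + $1,011.96 = $17,184.72
Per month = $17,184.72 ÷ 12 = $1,432.06

$1,432.06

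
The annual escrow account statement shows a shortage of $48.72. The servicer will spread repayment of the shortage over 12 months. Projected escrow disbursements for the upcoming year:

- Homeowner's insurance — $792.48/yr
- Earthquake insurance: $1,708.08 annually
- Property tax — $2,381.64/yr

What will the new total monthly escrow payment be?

$410.91

Homeowner's insurance — $792.48 per year
Earthquake insurance — $1,708.08 per year
Property tax — $2,381.64 per year
Combined annual = $792.48 + $1,708.08 + $2,381.64 = $4,882.20
Base monthly escrow = $4,882.20 / 12 = $406.85
Shortage spread = $48.72 / 12 = $4.06/mo
Adjusted monthly = $406.85 + $4.06 = $410.91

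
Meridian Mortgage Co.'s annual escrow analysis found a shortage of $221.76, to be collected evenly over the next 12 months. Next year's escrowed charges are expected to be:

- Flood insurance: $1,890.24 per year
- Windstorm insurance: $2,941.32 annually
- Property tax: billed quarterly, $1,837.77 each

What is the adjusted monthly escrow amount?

Flood insurance: $1,890.24/yr
Windstorm insurance: $2,941.32/yr
Property tax: $1,837.77 × 4 = $7,351.08/yr
Yearly total = $1,890.24 + $2,941.32 + $7,351.08 = $12,182.64
Per month = $12,182.64 ÷ 12 = $1,015.22
Monthly shortage recovery: $221.76 ÷ 12 = $18.48
New monthly escrow = $1,015.22 + $18.48 = $1,033.70

$1,033.70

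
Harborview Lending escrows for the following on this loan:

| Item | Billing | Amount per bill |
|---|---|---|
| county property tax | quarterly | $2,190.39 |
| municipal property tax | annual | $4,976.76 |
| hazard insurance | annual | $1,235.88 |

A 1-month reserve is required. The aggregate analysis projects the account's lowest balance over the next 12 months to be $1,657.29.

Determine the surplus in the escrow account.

$409.44

County property tax = $2,190.39 × 4 = $8,761.56 per year
Municipal property tax = $4,976.76 per year
Hazard insurance = $1,235.88 per year
Total per year = $8,761.56 + $4,976.76 + $1,235.88 = $14,974.20
Monthly = $14,974.20 ÷ 12 = $1,247.85
Required reserve = 1 × $1,247.85 = $1,247.85
Excess over cushion: $1,657.29 − $1,247.85 = $409.44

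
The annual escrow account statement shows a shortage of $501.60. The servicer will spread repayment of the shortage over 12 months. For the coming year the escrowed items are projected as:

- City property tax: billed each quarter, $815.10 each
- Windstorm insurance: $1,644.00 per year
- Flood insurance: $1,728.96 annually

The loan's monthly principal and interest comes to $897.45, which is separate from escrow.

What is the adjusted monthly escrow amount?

City property tax: $815.10 × 4 = $3,260.40/yr
Windstorm insurance: $1,644.00/yr
Flood insurance: $1,728.96/yr
Total per year = $3,260.40 + $1,644.00 + $1,728.96 = $6,633.36
Per month = $6,633.36 ÷ 12 = $552.78
Monthly shortage recovery: $501.60 / 12 = $41.80
Adjusted monthly = $552.78 + $41.80 = $594.58

$594.58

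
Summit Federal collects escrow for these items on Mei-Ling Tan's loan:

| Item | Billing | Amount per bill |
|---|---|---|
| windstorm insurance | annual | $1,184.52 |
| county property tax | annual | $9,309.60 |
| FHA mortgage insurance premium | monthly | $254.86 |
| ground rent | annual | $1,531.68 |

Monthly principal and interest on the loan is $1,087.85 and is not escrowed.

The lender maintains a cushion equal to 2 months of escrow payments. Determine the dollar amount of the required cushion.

$2,514.02

Windstorm insurance = $1,184.52/yr
County property tax = $9,309.60/yr
FHA mortgage insurance premium = $254.86 × 12 = $3,058.32/yr
Ground rent = $1,531.68/yr
Total annual escrow = $1,184.52 + $9,309.60 + $3,058.32 + $1,531.68 = $15,084.12
Per month = $15,084.12 / 12 = $1,257.01
Reserve = 2 × $1,257.01 = $2,514.02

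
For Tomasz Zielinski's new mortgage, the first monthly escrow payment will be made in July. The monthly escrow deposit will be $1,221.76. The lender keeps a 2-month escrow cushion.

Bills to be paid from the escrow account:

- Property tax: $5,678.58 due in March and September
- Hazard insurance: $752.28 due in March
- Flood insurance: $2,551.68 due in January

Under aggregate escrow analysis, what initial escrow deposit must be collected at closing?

Cushion = 2 × $1,221.76 = $2,443.52
Trial balance (start $0, +$1,221.76 each month, − disbursements):
  Jul: +$1,221.76 → $1,221.76
  Aug: +$1,221.76 → $2,443.52
  Sep: +$1,221.76 − $5,678.58 → -$2,013.30
  Oct: +$1,221.76 → -$791.54
  Nov: +$1,221.76 → $430.22
  Dec: +$1,221.76 → $1,651.98
  Jan: +$1,221.76 − $2,551.68 → $322.06
  Feb: +$1,221.76 → $1,543.82
  Mar: +$1,221.76 − $6,430.86 → -$3,665.28
  Apr: +$1,221.76 → -$2,443.52
  May: +$1,221.76 → -$1,221.76
  Jun: +$1,221.76 → $0.00
Lowest trial balance = -$3,665.28 (Mar)
Initial deposit = cushion − low point = $2,443.52 − (-$3,665.28) = $6,108.80

$6,108.80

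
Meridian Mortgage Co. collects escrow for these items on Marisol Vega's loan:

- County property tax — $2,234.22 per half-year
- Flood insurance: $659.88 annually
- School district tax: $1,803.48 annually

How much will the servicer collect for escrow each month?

County property tax = $2,234.22 × 2 = $4,468.44 annually
Flood insurance = $659.88 annually
School district tax = $1,803.48 annually
Annual escrow total = $4,468.44 + $659.88 + $1,803.48 = $6,931.80
Per month = $6,931.80 / 12 = $577.65

$577.65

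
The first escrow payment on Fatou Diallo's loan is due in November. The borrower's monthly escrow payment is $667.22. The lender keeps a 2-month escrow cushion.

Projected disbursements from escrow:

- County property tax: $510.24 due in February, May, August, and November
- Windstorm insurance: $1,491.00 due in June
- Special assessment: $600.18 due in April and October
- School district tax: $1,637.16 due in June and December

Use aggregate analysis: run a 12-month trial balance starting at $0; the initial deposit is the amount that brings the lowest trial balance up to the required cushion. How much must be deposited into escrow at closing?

$2,892.90

Cushion = 2 × $667.22 = $1,334.44
Trial balance (start $0, +$667.22 each month, − disbursements):
  Nov: +$667.22 − $510.24 → $156.98
  Dec: +$667.22 − $1,637.16 → -$812.96
  Jan: +$667.22 → -$145.74
  Feb: +$667.22 − $510.24 → $11.24
  Mar: +$667.22 → $678.46
  Apr: +$667.22 − $600.18 → $745.50
  May: +$667.22 − $510.24 → $902.48
  Jun: +$667.22 − $3,128.16 → -$1,558.46
  Jul: +$667.22 → -$891.24
  Aug: +$667.22 − $510.24 → -$734.26
  Sep: +$667.22 → -$67.04
  Oct: +$667.22 − $600.18 → $0.00
Lowest trial balance = -$1,558.46 (Jun)
Initial deposit = cushion − low point = $1,334.44 − (-$1,558.46) = $2,892.90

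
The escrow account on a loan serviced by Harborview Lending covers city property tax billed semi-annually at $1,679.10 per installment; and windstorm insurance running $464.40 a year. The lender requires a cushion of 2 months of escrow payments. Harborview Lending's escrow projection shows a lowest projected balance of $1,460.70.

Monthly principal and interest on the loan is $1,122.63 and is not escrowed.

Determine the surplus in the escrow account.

$823.60

City property tax = $1,679.10 × 2 = $3,358.20 annually
Windstorm insurance = $464.40 annually
Combined annual = $3,358.20 + $464.40 = $3,822.60
Per month = $3,822.60 ÷ 12 = $318.55
Required cushion = 2 × $318.55 = $637.10
Excess over cushion: $1,460.70 − $637.10 = $823.60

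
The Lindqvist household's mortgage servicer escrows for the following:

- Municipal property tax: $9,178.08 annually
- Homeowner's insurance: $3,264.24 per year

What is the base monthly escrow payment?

Municipal property tax = $9,178.08 annually
Homeowner's insurance = $3,264.24 annually
Combined annual = $9,178.08 + $3,264.24 = $12,442.32
Per month = $12,442.32 ÷ 12 = $1,036.86

$1,036.86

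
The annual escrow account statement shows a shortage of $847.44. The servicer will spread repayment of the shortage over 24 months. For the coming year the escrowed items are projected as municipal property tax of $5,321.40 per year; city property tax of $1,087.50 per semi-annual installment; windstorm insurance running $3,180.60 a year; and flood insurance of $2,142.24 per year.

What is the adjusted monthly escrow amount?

$1,103.58

Municipal property tax = $5,321.40 per year
City property tax = $1,087.50 × 2 = $2,175.00 per year
Windstorm insurance = $3,180.60 per year
Flood insurance = $2,142.24 per year
Combined annual = $12,819.24
Per month = $12,819.24 / 12 = $1,068.27
Monthly shortage recovery: $847.44 ÷ 24 = $35.31
Adjusted monthly = $1,068.27 + $35.31 = $1,103.58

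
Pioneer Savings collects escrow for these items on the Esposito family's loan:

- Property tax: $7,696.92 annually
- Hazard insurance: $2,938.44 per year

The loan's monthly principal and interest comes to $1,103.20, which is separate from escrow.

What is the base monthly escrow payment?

Property tax — $7,696.92 annually
Hazard insurance — $2,938.44 annually
Combined annual = $10,635.36
Base monthly escrow = $10,635.36 / 12 = $886.28

$886.28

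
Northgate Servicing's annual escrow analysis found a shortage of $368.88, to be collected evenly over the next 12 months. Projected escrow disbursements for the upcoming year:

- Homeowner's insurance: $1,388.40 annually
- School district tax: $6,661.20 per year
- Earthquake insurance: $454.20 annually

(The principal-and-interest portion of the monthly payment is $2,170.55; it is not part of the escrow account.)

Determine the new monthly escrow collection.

Homeowner's insurance = $1,388.40 per year
School district tax = $6,661.20 per year
Earthquake insurance = $454.20 per year
Annual escrow total = $1,388.40 + $6,661.20 + $454.20 = $8,503.80
Base monthly escrow = $8,503.80 / 12 = $708.65
Shortage spread = $368.88 ÷ 12 = $30.74/mo
Adjusted monthly = $708.65 + $30.74 = $739.39

$739.39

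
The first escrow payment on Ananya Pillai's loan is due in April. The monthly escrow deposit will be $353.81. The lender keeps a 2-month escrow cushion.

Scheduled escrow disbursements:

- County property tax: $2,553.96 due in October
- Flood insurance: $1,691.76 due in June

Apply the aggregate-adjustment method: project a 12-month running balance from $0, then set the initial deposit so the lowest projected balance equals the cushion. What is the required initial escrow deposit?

$2,476.67

Cushion = 2 × $353.81 = $707.62
Trial balance (start $0, +$353.81 each month, − disbursements):
  Apr: +$353.81 → $353.81
  May: +$353.81 → $707.62
  Jun: +$353.81 − $1,691.76 → -$630.33
  Jul: +$353.81 → -$276.52
  Aug: +$353.81 → $77.29
  Sep: +$353.81 → $431.10
  Oct: +$353.81 − $2,553.96 → -$1,769.05
  Nov: +$353.81 → -$1,415.24
  Dec: +$353.81 → -$1,061.43
  Jan: +$353.81 → -$707.62
  Feb: +$353.81 → -$353.81
  Mar: +$353.81 → $0.00
Lowest trial balance = -$1,769.05 (Oct)
Initial deposit = cushion − low point = $707.62 − (-$1,769.05) = $2,476.67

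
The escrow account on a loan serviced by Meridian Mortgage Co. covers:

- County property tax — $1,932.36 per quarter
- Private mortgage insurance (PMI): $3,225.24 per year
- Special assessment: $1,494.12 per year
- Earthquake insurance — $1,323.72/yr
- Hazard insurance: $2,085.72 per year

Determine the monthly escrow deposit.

$1,321.52

County property tax — $1,932.36 × 4 = $7,729.44
Private mortgage insurance (PMI) — $3,225.24
Special assessment — $1,494.12
Earthquake insurance — $1,323.72
Hazard insurance — $2,085.72
Total annual escrow = $7,729.44 + $3,225.24 + $1,494.12 + $1,323.72 + $2,085.72 = $15,858.24
Base monthly escrow = $15,858.24 / 12 = $1,321.52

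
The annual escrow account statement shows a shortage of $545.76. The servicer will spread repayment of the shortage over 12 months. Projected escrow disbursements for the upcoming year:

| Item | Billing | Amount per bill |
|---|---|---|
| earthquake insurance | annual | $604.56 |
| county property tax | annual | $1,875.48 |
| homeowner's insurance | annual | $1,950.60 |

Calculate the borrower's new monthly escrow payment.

$414.70

Earthquake insurance = $604.56/yr
County property tax = $1,875.48/yr
Homeowner's insurance = $1,950.60/yr
Total annual escrow = $604.56 + $1,875.48 + $1,950.60 = $4,430.64
Per month = $4,430.64 ÷ 12 = $369.22
Shortage spread = $545.76 / 12 = $45.48/mo
Adjusted monthly = $369.22 + $45.48 = $414.70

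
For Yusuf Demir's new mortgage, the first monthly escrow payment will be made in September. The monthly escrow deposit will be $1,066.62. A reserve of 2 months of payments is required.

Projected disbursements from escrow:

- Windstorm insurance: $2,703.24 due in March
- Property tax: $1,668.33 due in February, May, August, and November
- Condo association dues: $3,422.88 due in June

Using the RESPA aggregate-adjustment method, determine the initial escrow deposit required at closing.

Cushion = 2 × $1,066.62 = $2,133.24
Trial balance (start $0, +$1,066.62 each month, − disbursements):
  Sep: +$1,066.62 → $1,066.62
  Oct: +$1,066.62 → $2,133.24
  Nov: +$1,066.62 − $1,668.33 → $1,531.53
  Dec: +$1,066.62 → $2,598.15
  Jan: +$1,066.62 → $3,664.77
  Feb: +$1,066.62 − $1,668.33 → $3,063.06
  Mar: +$1,066.62 − $2,703.24 → $1,426.44
  Apr: +$1,066.62 → $2,493.06
  May: +$1,066.62 − $1,668.33 → $1,891.35
  Jun: +$1,066.62 − $3,422.88 → -$464.91
  Jul: +$1,066.62 → $601.71
  Aug: +$1,066.62 − $1,668.33 → $0.00
Lowest trial balance = -$464.91 (Jun)
Initial deposit = cushion − low point = $2,133.24 − (-$464.91) = $2,598.15

$2,598.15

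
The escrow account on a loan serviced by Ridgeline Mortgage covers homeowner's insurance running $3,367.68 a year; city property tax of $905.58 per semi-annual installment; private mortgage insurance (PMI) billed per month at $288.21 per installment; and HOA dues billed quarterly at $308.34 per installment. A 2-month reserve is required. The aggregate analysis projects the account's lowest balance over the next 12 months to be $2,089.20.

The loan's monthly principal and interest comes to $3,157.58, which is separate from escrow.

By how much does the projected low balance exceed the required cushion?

Homeowner's insurance — $3,367.68/yr
City property tax — $905.58 × 2 = $1,811.16/yr
Private mortgage insurance (PMI) — $288.21 × 12 = $3,458.52/yr
HOA dues — $308.34 × 4 = $1,233.36/yr
Combined annual = $3,367.68 + $1,811.16 + $3,458.52 + $1,233.36 = $9,870.72
Per month = $9,870.72 ÷ 12 = $822.56
Required cushion = 2 × $822.56 = $1,645.12
Surplus = $2,089.20 − $1,645.12 = $444.08

$444.08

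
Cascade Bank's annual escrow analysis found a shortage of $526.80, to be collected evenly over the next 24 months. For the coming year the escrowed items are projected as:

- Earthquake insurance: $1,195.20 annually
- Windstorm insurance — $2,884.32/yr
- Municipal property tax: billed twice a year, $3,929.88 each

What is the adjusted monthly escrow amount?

$1,016.89

Earthquake insurance = $1,195.20/yr
Windstorm insurance = $2,884.32/yr
Municipal property tax = $3,929.88 × 2 = $7,859.76/yr
Total per year = $1,195.20 + $2,884.32 + $7,859.76 = $11,939.28
Monthly = $11,939.28 / 12 = $994.94
Shortage per month = $526.80 ÷ 24 = $21.95
New monthly escrow = $994.94 + $21.95 = $1,016.89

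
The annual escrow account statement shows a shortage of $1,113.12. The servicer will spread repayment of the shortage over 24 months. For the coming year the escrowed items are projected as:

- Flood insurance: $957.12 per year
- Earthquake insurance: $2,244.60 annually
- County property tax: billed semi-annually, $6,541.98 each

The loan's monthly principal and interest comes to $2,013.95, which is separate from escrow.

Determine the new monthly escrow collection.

Flood insurance = $957.12 annually
Earthquake insurance = $2,244.60 annually
County property tax = $6,541.98 × 2 = $13,083.96 annually
Annual escrow total = $957.12 + $2,244.60 + $13,083.96 = $16,285.68
Monthly escrow = $16,285.68 ÷ 12 = $1,357.14
Shortage per month = $1,113.12 ÷ 24 = $46.38
New monthly escrow = $1,357.14 + $46.38 = $1,403.52

$1,403.52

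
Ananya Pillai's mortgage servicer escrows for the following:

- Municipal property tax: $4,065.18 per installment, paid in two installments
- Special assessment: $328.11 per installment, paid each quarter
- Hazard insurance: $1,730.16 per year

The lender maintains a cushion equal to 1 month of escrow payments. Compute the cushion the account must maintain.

Municipal property tax = $4,065.18 × 2 = $8,130.36 annually
Special assessment = $328.11 × 4 = $1,312.44 annually
Hazard insurance = $1,730.16 annually
Yearly total = $8,130.36 + $1,312.44 + $1,730.16 = $11,172.96
Monthly escrow = $11,172.96 ÷ 12 = $931.08
Required cushion = 1 × $931.08 = $931.08

$931.08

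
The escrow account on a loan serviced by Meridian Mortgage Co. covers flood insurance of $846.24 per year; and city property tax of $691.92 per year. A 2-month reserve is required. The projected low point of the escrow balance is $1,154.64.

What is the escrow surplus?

$898.28

Flood insurance: $846.24 per year
City property tax: $691.92 per year
Annual escrow total = $846.24 + $691.92 = $1,538.16
Monthly = $1,538.16 / 12 = $128.18
Required cushion = 2 × $128.18 = $256.36
Surplus = $1,154.64 − $256.36 = $898.28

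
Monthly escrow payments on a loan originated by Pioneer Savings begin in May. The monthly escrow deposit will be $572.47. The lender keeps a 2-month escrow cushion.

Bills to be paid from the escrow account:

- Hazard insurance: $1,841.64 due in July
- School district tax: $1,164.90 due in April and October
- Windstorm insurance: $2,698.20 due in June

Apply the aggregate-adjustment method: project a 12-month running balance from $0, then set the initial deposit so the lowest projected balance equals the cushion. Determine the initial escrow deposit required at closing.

Cushion = 2 × $572.47 = $1,144.94
Trial balance (start $0, +$572.47 each month, − disbursements):
  May: +$572.47 → $572.47
  Jun: +$572.47 − $2,698.20 → -$1,553.26
  Jul: +$572.47 − $1,841.64 → -$2,822.43
  Aug: +$572.47 → -$2,249.96
  Sep: +$572.47 → -$1,677.49
  Oct: +$572.47 − $1,164.90 → -$2,269.92
  Nov: +$572.47 → -$1,697.45
  Dec: +$572.47 → -$1,124.98
  Jan: +$572.47 → -$552.51
  Feb: +$572.47 → $19.96
  Mar: +$572.47 → $592.43
  Apr: +$572.47 − $1,164.90 → $0.00
Lowest trial balance = -$2,822.43 (Jul)
Initial deposit = cushion − low point = $1,144.94 − (-$2,822.43) = $3,967.37

$3,967.37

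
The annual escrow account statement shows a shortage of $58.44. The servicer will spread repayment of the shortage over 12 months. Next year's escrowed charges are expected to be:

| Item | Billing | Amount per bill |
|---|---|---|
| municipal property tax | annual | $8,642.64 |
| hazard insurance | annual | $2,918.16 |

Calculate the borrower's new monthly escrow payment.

$968.27

Municipal property tax: $8,642.64 annually
Hazard insurance: $2,918.16 annually
Total per year = $8,642.64 + $2,918.16 = $11,560.80
Monthly = $11,560.80 / 12 = $963.40
Monthly shortage recovery: $58.44 / 12 = $4.87
New monthly escrow = $963.40 + $4.87 = $968.27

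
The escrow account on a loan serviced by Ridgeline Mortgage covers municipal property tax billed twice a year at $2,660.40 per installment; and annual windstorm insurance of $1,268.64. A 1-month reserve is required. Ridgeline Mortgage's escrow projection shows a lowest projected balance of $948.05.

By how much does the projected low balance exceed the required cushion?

Municipal property tax: $2,660.40 × 2 = $5,320.80/yr
Windstorm insurance: $1,268.64/yr
Total annual escrow = $5,320.80 + $1,268.64 = $6,589.44
Monthly = $6,589.44 / 12 = $549.12
Cushion = 1 × $549.12 = $549.12
Excess over cushion: $948.05 − $549.12 = $398.93

$398.93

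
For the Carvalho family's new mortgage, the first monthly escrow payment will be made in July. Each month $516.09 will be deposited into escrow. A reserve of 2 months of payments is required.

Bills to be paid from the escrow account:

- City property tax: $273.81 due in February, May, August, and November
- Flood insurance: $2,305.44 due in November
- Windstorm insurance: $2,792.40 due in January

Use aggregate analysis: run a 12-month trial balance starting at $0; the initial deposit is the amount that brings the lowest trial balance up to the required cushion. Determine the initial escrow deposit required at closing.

$3,065.01

Cushion = 2 × $516.09 = $1,032.18
Trial balance (start $0, +$516.09 each month, − disbursements):
  Jul: +$516.09 → $516.09
  Aug: +$516.09 − $273.81 → $758.37
  Sep: +$516.09 → $1,274.46
  Oct: +$516.09 → $1,790.55
  Nov: +$516.09 − $2,579.25 → -$272.61
  Dec: +$516.09 → $243.48
  Jan: +$516.09 − $2,792.40 → -$2,032.83
  Feb: +$516.09 − $273.81 → -$1,790.55
  Mar: +$516.09 → -$1,274.46
  Apr: +$516.09 → -$758.37
  May: +$516.09 − $273.81 → -$516.09
  Jun: +$516.09 → $0.00
Lowest trial balance = -$2,032.83 (Jan)
Initial deposit = cushion − low point = $1,032.18 − (-$2,032.83) = $3,065.01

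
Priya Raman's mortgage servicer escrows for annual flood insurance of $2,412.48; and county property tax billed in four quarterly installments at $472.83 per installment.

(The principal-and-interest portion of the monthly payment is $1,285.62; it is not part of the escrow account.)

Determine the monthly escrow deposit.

Flood insurance: $2,412.48/yr
County property tax: $472.83 × 4 = $1,891.32/yr
Total per year = $2,412.48 + $1,891.32 = $4,303.80
Per month = $4,303.80 ÷ 12 = $358.65

$358.65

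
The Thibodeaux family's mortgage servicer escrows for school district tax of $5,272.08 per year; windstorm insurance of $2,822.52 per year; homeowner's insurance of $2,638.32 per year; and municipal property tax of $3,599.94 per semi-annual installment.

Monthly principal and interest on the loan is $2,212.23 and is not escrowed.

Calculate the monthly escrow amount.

$1,494.40

School district tax: $5,272.08 per year
Windstorm insurance: $2,822.52 per year
Homeowner's insurance: $2,638.32 per year
Municipal property tax: $3,599.94 × 2 = $7,199.88 per year
Total per year = $17,932.80
Base monthly escrow = $17,932.80 / 12 = $1,494.40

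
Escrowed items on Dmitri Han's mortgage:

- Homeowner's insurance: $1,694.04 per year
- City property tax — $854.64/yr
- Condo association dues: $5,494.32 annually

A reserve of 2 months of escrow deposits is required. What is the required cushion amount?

Homeowner's insurance — $1,694.04/yr
City property tax — $854.64/yr
Condo association dues — $5,494.32/yr
Total annual escrow = $8,043.00
Monthly escrow = $8,043.00 / 12 = $670.25
Cushion = 2 × $670.25 = $1,340.50

$1,340.50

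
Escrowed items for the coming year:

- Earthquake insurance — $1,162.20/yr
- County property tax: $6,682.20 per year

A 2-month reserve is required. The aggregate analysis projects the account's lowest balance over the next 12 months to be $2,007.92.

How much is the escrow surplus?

Earthquake insurance = $1,162.20/yr
County property tax = $6,682.20/yr
Yearly total = $1,162.20 + $6,682.20 = $7,844.40
Monthly escrow = $7,844.40 ÷ 12 = $653.70
Required reserve = 2 × $653.70 = $1,307.40
Surplus = $2,007.92 − $1,307.40 = $700.52

$700.52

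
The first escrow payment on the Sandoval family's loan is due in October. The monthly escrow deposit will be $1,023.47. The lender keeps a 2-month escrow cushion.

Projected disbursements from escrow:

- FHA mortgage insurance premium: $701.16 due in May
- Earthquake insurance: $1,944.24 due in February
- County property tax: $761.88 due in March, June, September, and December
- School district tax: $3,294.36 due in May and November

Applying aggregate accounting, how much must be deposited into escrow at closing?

Cushion = 2 × $1,023.47 = $2,046.94
Trial balance (start $0, +$1,023.47 each month, − disbursements):
  Oct: +$1,023.47 → $1,023.47
  Nov: +$1,023.47 − $3,294.36 → -$1,247.42
  Dec: +$1,023.47 − $761.88 → -$985.83
  Jan: +$1,023.47 → $37.64
  Feb: +$1,023.47 − $1,944.24 → -$883.13
  Mar: +$1,023.47 − $761.88 → -$621.54
  Apr: +$1,023.47 → $401.93
  May: +$1,023.47 − $3,995.52 → -$2,570.12
  Jun: +$1,023.47 − $761.88 → -$2,308.53
  Jul: +$1,023.47 → -$1,285.06
  Aug: +$1,023.47 → -$261.59
  Sep: +$1,023.47 − $761.88 → $0.00
Lowest trial balance = -$2,570.12 (May)
Initial deposit = cushion − low point = $2,046.94 − (-$2,570.12) = $4,617.06

$4,617.06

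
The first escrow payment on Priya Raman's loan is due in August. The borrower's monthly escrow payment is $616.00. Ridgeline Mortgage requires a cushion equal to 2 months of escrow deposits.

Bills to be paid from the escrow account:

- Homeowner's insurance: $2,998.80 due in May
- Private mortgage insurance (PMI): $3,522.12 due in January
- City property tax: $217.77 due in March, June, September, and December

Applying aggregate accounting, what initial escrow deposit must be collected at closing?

Cushion = 2 × $616.00 = $1,232.00
Trial balance (start $0, +$616.00 each month, − disbursements):
  Aug: +$616.00 → $616.00
  Sep: +$616.00 − $217.77 → $1,014.23
  Oct: +$616.00 → $1,630.23
  Nov: +$616.00 → $2,246.23
  Dec: +$616.00 − $217.77 → $2,644.46
  Jan: +$616.00 − $3,522.12 → -$261.66
  Feb: +$616.00 → $354.34
  Mar: +$616.00 − $217.77 → $752.57
  Apr: +$616.00 → $1,368.57
  May: +$616.00 − $2,998.80 → -$1,014.23
  Jun: +$616.00 − $217.77 → -$616.00
  Jul: +$616.00 → $0.00
Lowest trial balance = -$1,014.23 (May)
Initial deposit = cushion − low point = $1,232.00 − (-$1,014.23) = $2,246.23

$2,246.23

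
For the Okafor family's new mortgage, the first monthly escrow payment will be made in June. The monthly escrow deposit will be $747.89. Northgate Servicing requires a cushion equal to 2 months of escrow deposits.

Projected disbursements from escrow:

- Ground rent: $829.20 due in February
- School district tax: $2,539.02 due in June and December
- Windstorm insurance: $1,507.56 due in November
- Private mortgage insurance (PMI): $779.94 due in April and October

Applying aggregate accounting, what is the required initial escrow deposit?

$3,626.09

Cushion = 2 × $747.89 = $1,495.78
Trial balance (start $0, +$747.89 each month, − disbursements):
  Jun: +$747.89 − $2,539.02 → -$1,791.13
  Jul: +$747.89 → -$1,043.24
  Aug: +$747.89 → -$295.35
  Sep: +$747.89 → $452.54
  Oct: +$747.89 − $779.94 → $420.49
  Nov: +$747.89 − $1,507.56 → -$339.18
  Dec: +$747.89 − $2,539.02 → -$2,130.31
  Jan: +$747.89 → -$1,382.42
  Feb: +$747.89 − $829.20 → -$1,463.73
  Mar: +$747.89 → -$715.84
  Apr: +$747.89 − $779.94 → -$747.89
  May: +$747.89 → $0.00
Lowest trial balance = -$2,130.31 (Dec)
Initial deposit = cushion − low point = $1,495.78 − (-$2,130.31) = $3,626.09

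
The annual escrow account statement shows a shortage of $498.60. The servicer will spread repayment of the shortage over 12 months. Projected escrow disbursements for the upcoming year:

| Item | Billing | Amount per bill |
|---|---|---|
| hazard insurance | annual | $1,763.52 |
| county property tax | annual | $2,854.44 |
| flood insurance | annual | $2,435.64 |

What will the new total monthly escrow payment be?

Hazard insurance = $1,763.52 per year
County property tax = $2,854.44 per year
Flood insurance = $2,435.64 per year
Total annual escrow = $1,763.52 + $2,854.44 + $2,435.64 = $7,053.60
Base monthly escrow = $7,053.60 / 12 = $587.80
Monthly shortage recovery: $498.60 / 12 = $41.55
New monthly escrow = $587.80 + $41.55 = $629.35

$629.35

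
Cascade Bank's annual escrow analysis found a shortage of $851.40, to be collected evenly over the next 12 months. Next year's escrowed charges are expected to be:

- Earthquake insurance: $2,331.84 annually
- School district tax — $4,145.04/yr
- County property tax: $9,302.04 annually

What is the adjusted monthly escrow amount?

$1,385.86

Earthquake insurance = $2,331.84/yr
School district tax = $4,145.04/yr
County property tax = $9,302.04/yr
Annual escrow total = $2,331.84 + $4,145.04 + $9,302.04 = $15,778.92
Monthly escrow = $15,778.92 / 12 = $1,314.91
Shortage per month = $851.40 / 12 = $70.95
Adjusted monthly = $1,314.91 + $70.95 = $1,385.86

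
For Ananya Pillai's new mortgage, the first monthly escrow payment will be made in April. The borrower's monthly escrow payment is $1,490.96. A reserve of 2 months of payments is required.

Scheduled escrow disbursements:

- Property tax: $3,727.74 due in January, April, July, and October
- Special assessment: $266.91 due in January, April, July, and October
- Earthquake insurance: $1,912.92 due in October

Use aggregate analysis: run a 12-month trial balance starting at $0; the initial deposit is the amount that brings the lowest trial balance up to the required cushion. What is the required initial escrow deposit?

$6,442.07

Cushion = 2 × $1,490.96 = $2,981.92
Trial balance (start $0, +$1,490.96 each month, − disbursements):
  Apr: +$1,490.96 − $3,994.65 → -$2,503.69
  May: +$1,490.96 → -$1,012.73
  Jun: +$1,490.96 → $478.23
  Jul: +$1,490.96 − $3,994.65 → -$2,025.46
  Aug: +$1,490.96 → -$534.50
  Sep: +$1,490.96 → $956.46
  Oct: +$1,490.96 − $5,907.57 → -$3,460.15
  Nov: +$1,490.96 → -$1,969.19
  Dec: +$1,490.96 → -$478.23
  Jan: +$1,490.96 − $3,994.65 → -$2,981.92
  Feb: +$1,490.96 → -$1,490.96
  Mar: +$1,490.96 → $0.00
Lowest trial balance = -$3,460.15 (Oct)
Initial deposit = cushion − low point = $2,981.92 − (-$3,460.15) = $6,442.07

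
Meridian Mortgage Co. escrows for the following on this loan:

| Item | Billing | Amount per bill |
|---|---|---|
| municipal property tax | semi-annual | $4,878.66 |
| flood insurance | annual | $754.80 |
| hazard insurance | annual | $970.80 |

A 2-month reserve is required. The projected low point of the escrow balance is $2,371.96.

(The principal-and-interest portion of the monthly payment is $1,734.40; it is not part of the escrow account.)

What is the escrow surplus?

Municipal property tax = $4,878.66 × 2 = $9,757.32/yr
Flood insurance = $754.80/yr
Hazard insurance = $970.80/yr
Total per year = $11,482.92
Base monthly escrow = $11,482.92 ÷ 12 = $956.91
Required cushion = 2 × $956.91 = $1,913.82
Excess over cushion: $2,371.96 − $1,913.82 = $458.14

$458.14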